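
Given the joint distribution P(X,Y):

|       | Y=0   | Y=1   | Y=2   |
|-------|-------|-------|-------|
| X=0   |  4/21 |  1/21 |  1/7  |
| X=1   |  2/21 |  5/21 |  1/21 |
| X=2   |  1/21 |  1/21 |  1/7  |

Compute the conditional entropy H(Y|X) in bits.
1.3567 bits

H(Y|X) = H(X,Y) - H(X)

H(X,Y) = -Σ_{x,y} P(x,y) log₂ P(x,y). Per-cell terms -P(x,y)·log₂P(x,y):
  X=0: 0.455680, 0.209158, 0.401051
  X=1: 0.323078, 0.492950, 0.209158
  X=2: 0.209158, 0.209158, 0.401051
Sum of the 9 terms: H(X,Y) = 2.91044 bits

Marginal of X (row sums):
  P(X=0) = 4/21 + 1/21 + 1/7 = 8/21
  P(X=1) = 2/21 + 5/21 + 1/21 = 8/21
  P(X=2) = 1/21 + 1/21 + 1/7 = 5/21
H(X) = -[(8/21)·log₂(8/21) + (8/21)·log₂(8/21) + (5/21)·log₂(5/21)]
  = 0.530407 + 0.530407 + 0.492950 = 1.55376 bits

H(Y|X) = H(X,Y) - H(X) = 2.91044 - 1.55376 = 1.3567 bits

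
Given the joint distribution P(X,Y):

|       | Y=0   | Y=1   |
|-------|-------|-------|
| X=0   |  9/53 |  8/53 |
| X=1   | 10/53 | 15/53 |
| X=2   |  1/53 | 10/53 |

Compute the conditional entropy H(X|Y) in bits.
1.4214 bits

H(X|Y) = H(X,Y) - H(Y)

H(X,Y) = -Σ_{x,y} P(x,y) log₂ P(x,y). Per-cell terms -P(x,y)·log₂P(x,y):
  X=0: 0.4343766, 0.4117616
  X=1: 0.4539608, 0.5153858
  X=2: 0.1080740, 0.4539608
Sum of the 6 terms: H(X,Y) = 2.377520 bits

Marginal of Y (column sums):
  P(Y=0) = 9/53 + 10/53 + 1/53 = 20/53
  P(Y=1) = 8/53 + 15/53 + 10/53 = 33/53
H(Y) = -[(20/53)·log₂(20/53) + (33/53)·log₂(33/53)]
  = 0.5305632 + 0.4255919 = 0.956155 bits

H(X|Y) = H(X,Y) - H(Y) = 2.377520 - 0.956155 = 1.4214 bits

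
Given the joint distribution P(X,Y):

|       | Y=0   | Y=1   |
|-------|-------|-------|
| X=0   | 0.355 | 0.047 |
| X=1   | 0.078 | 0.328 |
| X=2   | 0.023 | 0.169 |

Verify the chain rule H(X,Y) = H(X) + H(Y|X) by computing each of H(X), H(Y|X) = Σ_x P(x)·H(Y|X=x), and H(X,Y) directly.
H(X) = 1.5136 bits, H(Y|X) = 0.5973 bits, H(X,Y) = 2.1109 bits

Marginal of X (row sums):
  P(X=0) = 0.355 + 0.047 = 0.402
  P(X=1) = 0.078 + 0.328 = 0.406
  P(X=2) = 0.023 + 0.169 = 0.192
H(X) = -[0.402·log₂(0.402) + 0.406·log₂(0.406) + 0.192·log₂(0.192)]
  = 0.528523 + 0.527982 + 0.457118 = 1.5136 bits

H(Y|X) = Σ_x P(x)·H(Y|X=x):
  X=0: P(X=0) = 0.402, P(Y|X=0) = (355/402, 47/402) → H(Y|X=0) = 0.520429
  X=1: P(X=1) = 0.406, P(Y|X=1) = (39/203, 164/203) → H(Y|X=1) = 0.705882
  X=2: P(X=2) = 0.192, P(Y|X=2) = (23/192, 169/192) → H(Y|X=2) = 0.528762
H(Y|X) = 0.402·0.520429 + 0.406·0.705882 + 0.192·0.528762 = 0.5973 bits

H(X,Y) = -Σ_{x,y} P(x,y) log₂ P(x,y). Per-cell terms -P(x,y)·log₂P(x,y):
  X=0: 0.530409, 0.207326
  X=1: 0.287070, 0.527500
  X=2: 0.125171, 0.433469
Sum of the 6 terms: H(X,Y) = 2.1109 bits

Chain rule check:
  H(X) + H(Y|X) = 1.5136 + 0.5973 = 2.1109 bits
  H(X,Y) = 2.1109 bits
✓ Chain rule verified.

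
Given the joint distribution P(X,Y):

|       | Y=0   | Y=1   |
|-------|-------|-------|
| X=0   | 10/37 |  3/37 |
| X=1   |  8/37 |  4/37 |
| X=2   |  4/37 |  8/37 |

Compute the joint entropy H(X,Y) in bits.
2.4534 bits

H(X,Y) = -Σ_{x,y} P(x,y) log₂ P(x,y). Per-cell terms -P(x,y)·log₂P(x,y):
  X=0: 0.5101, 0.2939
  X=1: 0.4777, 0.3470
  X=2: 0.3470, 0.4777
Sum of the 6 terms: H(X,Y) = 2.4534 bits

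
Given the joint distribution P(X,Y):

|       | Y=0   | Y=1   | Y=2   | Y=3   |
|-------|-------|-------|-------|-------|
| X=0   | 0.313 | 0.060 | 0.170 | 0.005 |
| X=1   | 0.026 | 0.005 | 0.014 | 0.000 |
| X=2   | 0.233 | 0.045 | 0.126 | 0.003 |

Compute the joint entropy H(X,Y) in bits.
2.5949 bits

H(X,Y) = -Σ_{x,y} P(x,y) log₂ P(x,y). Per-cell terms -P(x,y)·log₂P(x,y):
  X=0: 0.52451, 0.24353, 0.43459, 0.03822
  X=1: 0.13690, 0.03822, 0.08622, 0.00000
  X=2: 0.48967, 0.20133, 0.37655, 0.02514
  (cells with P = 0 contribute 0)
Sum of the 12 terms: H(X,Y) = 2.5949 bits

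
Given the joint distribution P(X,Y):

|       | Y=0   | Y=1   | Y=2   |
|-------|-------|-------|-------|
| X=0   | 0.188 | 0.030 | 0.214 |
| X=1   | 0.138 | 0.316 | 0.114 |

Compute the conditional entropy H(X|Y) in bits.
0.7733 bits

H(X|Y) = H(X,Y) - H(Y)

H(X,Y) = -Σ_{x,y} P(x,y) log₂ P(x,y). Per-cell terms -P(x,y)·log₂P(x,y):
  X=0: 0.45330, 0.15177, 0.47600
  X=1: 0.39430, 0.52519, 0.35715
Sum of the 6 terms: H(X,Y) = 2.3577 bits

Marginal of Y (column sums):
  P(Y=0) = 0.188 + 0.138 = 0.326
  P(Y=1) = 0.030 + 0.316 = 0.346
  P(Y=2) = 0.214 + 0.114 = 0.328
H(Y) = -[0.326·log₂(0.326) + 0.346·log₂(0.346) + 0.328·log₂(0.328)]
  = 0.52716 + 0.52978 + 0.52750 = 1.5844 bits

H(X|Y) = H(X,Y) - H(Y) = 2.3577 - 1.5844 = 0.7733 bits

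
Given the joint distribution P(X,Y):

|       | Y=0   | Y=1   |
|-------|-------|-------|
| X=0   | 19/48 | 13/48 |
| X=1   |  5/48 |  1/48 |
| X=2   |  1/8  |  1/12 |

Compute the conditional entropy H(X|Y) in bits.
1.2152 bits

H(X|Y) = H(X,Y) - H(Y)

H(X,Y) = -Σ_{x,y} P(x,y) log₂ P(x,y). Per-cell terms -P(x,y)·log₂P(x,y):
  X=0: 0.5292, 0.5104
  X=1: 0.3399, 0.1164
  X=2: 0.3750, 0.2987
Sum of the 6 terms: H(X,Y) = 2.1696 bits

Marginal of Y (column sums):
  P(Y=0) = 19/48 + 5/48 + 1/8 = 5/8
  P(Y=1) = 13/48 + 1/48 + 1/12 = 3/8
H(Y) = -[(5/8)·log₂(5/8) + (3/8)·log₂(3/8)]
  = 0.4238 + 0.5306 = 0.9544 bits

H(X|Y) = H(X,Y) - H(Y) = 2.1696 - 0.9544 = 1.2152 bits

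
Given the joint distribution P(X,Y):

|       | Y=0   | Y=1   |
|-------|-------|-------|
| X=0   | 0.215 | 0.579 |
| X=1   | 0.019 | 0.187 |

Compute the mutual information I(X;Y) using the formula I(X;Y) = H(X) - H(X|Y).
0.0245 bits

I(X;Y) = H(X) - H(X|Y)

Marginal of X (row sums):
  P(X=0) = 0.215 + 0.579 = 0.794
  P(X=1) = 0.019 + 0.187 = 0.206
H(X) = -[0.794·log₂(0.794) + 0.206·log₂(0.206)]
  = 0.26423 + 0.46953 = 0.7338 bits

Marginal of Y (column sums):
  P(Y=0) = 0.215 + 0.019 = 0.234
  P(Y=1) = 0.579 + 0.187 = 0.766
H(X|Y) = Σ_y P(y)·H(X|Y=y):
  Y=0: P(Y=0) = 0.234, P(X|Y=0) = (215/234, 19/234) → H(X|Y=0) = 0.40638
  Y=1: P(Y=1) = 0.766, P(X|Y=1) = (579/766, 187/766) → H(X|Y=1) = 0.80183
H(X|Y) = 0.234·0.40638 + 0.766·0.80183 = 0.7093 bits

I(X;Y) = H(X) - H(X|Y) = 0.7338 - 0.7093 = 0.0245 bits

Cross-check via I(X;Y) = H(X) + H(Y) - H(X,Y): computing H(Y) from the column sums and H(X,Y) from the 4 cells in the same way gives H(Y) = 0.7849 bits and H(X,Y) = 1.4942 bits, so
I(X;Y) = 0.7338 + 0.7849 - 1.4942 = 0.0245 bits ✓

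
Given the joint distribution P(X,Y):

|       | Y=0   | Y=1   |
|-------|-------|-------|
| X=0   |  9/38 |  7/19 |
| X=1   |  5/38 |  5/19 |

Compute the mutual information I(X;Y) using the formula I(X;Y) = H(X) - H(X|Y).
0.0025 bits

I(X;Y) = H(X) - H(X|Y)

Marginal of X (row sums):
  P(X=0) = 9/38 + 7/19 = 23/38
  P(X=1) = 5/38 + 5/19 = 15/38
H(X) = -[(23/38)·log₂(23/38) + (15/38)·log₂(15/38)]
  = 0.43843 + 0.52936 = 0.96779 bits

Marginal of Y (column sums):
  P(Y=0) = 9/38 + 5/38 = 7/19
  P(Y=1) = 7/19 + 5/19 = 12/19
H(X|Y) = Σ_y P(y)·H(X|Y=y):
  Y=0: P(Y=0) = 7/19, P(X|Y=0) = (9/14, 5/14) → H(X|Y=0) = 0.94029
  Y=1: P(Y=1) = 12/19, P(X|Y=1) = (7/12, 5/12) → H(X|Y=1) = 0.97987
H(X|Y) = (7/19)·0.94029 + (12/19)·0.97987 = 0.96529 bits

I(X;Y) = H(X) - H(X|Y) = 0.96779 - 0.96529 = 0.0025 bits

Cross-check via I(X;Y) = H(X) + H(Y) - H(X,Y): computing H(Y) from the column sums and H(X,Y) from the 4 cells in the same way gives H(Y) = 0.94945 bits and H(X,Y) = 1.91474 bits, so
I(X;Y) = 0.96779 + 0.94945 - 1.91474 = 0.0025 bits ✓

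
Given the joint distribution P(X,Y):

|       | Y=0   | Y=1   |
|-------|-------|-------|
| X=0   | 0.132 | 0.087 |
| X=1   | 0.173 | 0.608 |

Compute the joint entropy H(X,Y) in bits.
1.5665 bits

H(X,Y) = -Σ_{x,y} P(x,y) log₂ P(x,y). Per-cell terms -P(x,y)·log₂P(x,y):
  X=0: 0.3856, 0.3065
  X=1: 0.4379, 0.4365
Sum of the 4 terms: H(X,Y) = 1.5665 bits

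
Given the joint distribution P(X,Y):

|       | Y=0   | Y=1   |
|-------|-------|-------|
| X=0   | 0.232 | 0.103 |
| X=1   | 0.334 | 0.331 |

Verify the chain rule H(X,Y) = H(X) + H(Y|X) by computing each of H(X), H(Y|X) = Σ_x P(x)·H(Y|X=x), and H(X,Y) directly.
H(X) = 0.9200 bits, H(Y|X) = 0.9632 bits, H(X,Y) = 1.8832 bits

Marginal of X (row sums):
  P(X=0) = 0.232 + 0.103 = 0.335
  P(X=1) = 0.334 + 0.331 = 0.665
H(X) = -[0.335·log₂(0.335) + 0.665·log₂(0.665)]
  = 0.5286 + 0.3914 = 0.9200 bits

H(Y|X) = Σ_x P(x)·H(Y|X=x):
  X=0: P(X=0) = 0.335, P(Y|X=0) = (232/335, 103/335) → H(Y|X=0) = 0.8902
  X=1: P(X=1) = 0.665, P(Y|X=1) = (334/665, 331/665) → H(Y|X=1) = 1.0000
H(Y|X) = 0.335·0.8902 + 0.665·1.0000 = 0.9632 bits

H(X,Y) = -Σ_{x,y} P(x,y) log₂ P(x,y). Per-cell terms -P(x,y)·log₂P(x,y):
  X=0: 0.4890, 0.3378
  X=1: 0.5284, 0.5280
Sum of the 4 terms: H(X,Y) = 1.8832 bits

Chain rule check:
  H(X) + H(Y|X) = 0.9200 + 0.9632 = 1.8832 bits
  H(X,Y) = 1.8832 bits
✓ Chain rule verified.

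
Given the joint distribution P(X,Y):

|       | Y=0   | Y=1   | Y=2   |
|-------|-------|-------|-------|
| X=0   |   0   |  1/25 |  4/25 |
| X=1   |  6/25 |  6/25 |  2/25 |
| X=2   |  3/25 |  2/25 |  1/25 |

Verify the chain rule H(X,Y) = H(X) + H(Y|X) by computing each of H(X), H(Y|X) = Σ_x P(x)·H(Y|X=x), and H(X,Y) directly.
H(X) = 1.4270 bits, H(Y|X) = 1.3059 bits, H(X,Y) = 2.7329 bits

Marginal of X (row sums):
  P(X=0) = 0 + 1/25 + 4/25 = 1/5
  P(X=1) = 6/25 + 6/25 + 2/25 = 14/25
  P(X=2) = 3/25 + 2/25 + 1/25 = 6/25
H(X) = -[(1/5)·log₂(1/5) + (14/25)·log₂(14/25) + (6/25)·log₂(6/25)]
  = 0.46439 + 0.46844 + 0.49413 = 1.4270 bits

H(Y|X) = Σ_x P(x)·H(Y|X=x):
  X=0: P(X=0) = 1/5, P(Y|X=0) = (0, 1/5, 4/5) → H(Y|X=0) = 0.72193
  X=1: P(X=1) = 14/25, P(Y|X=1) = (3/7, 3/7, 1/7) → H(Y|X=1) = 1.44882
  X=2: P(X=2) = 6/25, P(Y|X=2) = (1/2, 1/3, 1/6) → H(Y|X=2) = 1.45915
H(Y|X) = (1/5)·0.72193 + (14/25)·1.44882 + (6/25)·1.45915 = 1.3059 bits

H(X,Y) = -Σ_{x,y} P(x,y) log₂ P(x,y). Per-cell terms -P(x,y)·log₂P(x,y):
  X=0: 0.00000, 0.18575, 0.42302
  X=1: 0.49413, 0.49413, 0.29151
  X=2: 0.36707, 0.29151, 0.18575
  (cells with P = 0 contribute 0)
Sum of the 9 terms: H(X,Y) = 2.7329 bits

Chain rule check:
  H(X) + H(Y|X) = 1.4270 + 1.3059 = 2.7329 bits
  H(X,Y) = 2.7329 bits
✓ Chain rule verified.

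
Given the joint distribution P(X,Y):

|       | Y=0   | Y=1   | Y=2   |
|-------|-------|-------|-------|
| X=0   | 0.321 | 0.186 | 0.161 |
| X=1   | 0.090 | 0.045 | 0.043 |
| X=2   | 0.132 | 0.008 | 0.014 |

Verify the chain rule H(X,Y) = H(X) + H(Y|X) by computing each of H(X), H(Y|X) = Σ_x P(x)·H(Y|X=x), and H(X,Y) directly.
H(X) = 1.2477 bits, H(Y|X) = 1.3908 bits, H(X,Y) = 2.6385 bits

Marginal of X (row sums):
  P(X=0) = 0.321 + 0.186 + 0.161 = 0.668
  P(X=1) = 0.090 + 0.045 + 0.043 = 0.178
  P(X=2) = 0.132 + 0.008 + 0.014 = 0.154
H(X) = -[0.668·log₂(0.668) + 0.178·log₂(0.178) + 0.154·log₂(0.154)]
  = 0.38883 + 0.44323 + 0.41565 = 1.2477 bits

H(Y|X) = Σ_x P(x)·H(Y|X=x):
  X=0: P(X=0) = 0.668, P(Y|X=0) = (321/668, 93/334, 161/668) → H(Y|X=0) = 1.51642
  X=1: P(X=1) = 0.178, P(Y|X=1) = (45/89, 45/178, 43/178) → H(Y|X=1) = 1.49411
  X=2: P(X=2) = 0.154, P(Y|X=2) = (6/7, 4/77, 1/11) → H(Y|X=2) = 0.72677
H(Y|X) = 0.668·1.51642 + 0.178·1.49411 + 0.154·0.72677 = 1.3908 bits

H(X,Y) = -Σ_{x,y} P(x,y) log₂ P(x,y). Per-cell terms -P(x,y)·log₂P(x,y):
  X=0: 0.52623, 0.45135, 0.42421
  X=1: 0.31265, 0.20133, 0.19520
  X=2: 0.38562, 0.05573, 0.08622
Sum of the 9 terms: H(X,Y) = 2.6385 bits

Chain rule check:
  H(X) + H(Y|X) = 1.2477 + 1.3908 = 2.6385 bits
  H(X,Y) = 2.6385 bits
✓ Chain rule verified.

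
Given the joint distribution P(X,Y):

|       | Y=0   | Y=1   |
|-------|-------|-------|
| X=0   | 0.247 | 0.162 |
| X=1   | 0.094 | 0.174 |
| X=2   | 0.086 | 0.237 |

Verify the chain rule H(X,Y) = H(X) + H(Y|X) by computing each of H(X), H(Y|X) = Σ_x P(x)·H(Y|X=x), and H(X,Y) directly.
H(X) = 1.5633 bits, H(Y|X) = 0.9167 bits, H(X,Y) = 2.4800 bits

Marginal of X (row sums):
  P(X=0) = 0.247 + 0.162 = 0.409
  P(X=1) = 0.094 + 0.174 = 0.268
  P(X=2) = 0.086 + 0.237 = 0.323
H(X) = -[0.409·log₂(0.409) + 0.268·log₂(0.268) + 0.323·log₂(0.323)]
  = 0.52754 + 0.50912 + 0.52662 = 1.5633 bits

H(Y|X) = Σ_x P(x)·H(Y|X=x):
  X=0: P(X=0) = 0.409, P(Y|X=0) = (247/409, 162/409) → H(Y|X=0) = 0.96862
  X=1: P(X=1) = 0.268, P(Y|X=1) = (47/134, 87/134) → H(Y|X=1) = 0.93473
  X=2: P(X=2) = 0.323, P(Y|X=2) = (86/323, 237/323) → H(Y|X=2) = 0.83604
H(Y|X) = 0.409·0.96862 + 0.268·0.93473 + 0.323·0.83604 = 0.9167 bits

H(X,Y) = -Σ_{x,y} P(x,y) log₂ P(x,y). Per-cell terms -P(x,y)·log₂P(x,y):
  X=0: 0.49830, 0.42540
  X=1: 0.32065, 0.43897
  X=2: 0.30440, 0.49226
Sum of the 6 terms: H(X,Y) = 2.4800 bits

Chain rule check:
  H(X) + H(Y|X) = 1.5633 + 0.9167 = 2.4800 bits
  H(X,Y) = 2.4800 bits
✓ Chain rule verified.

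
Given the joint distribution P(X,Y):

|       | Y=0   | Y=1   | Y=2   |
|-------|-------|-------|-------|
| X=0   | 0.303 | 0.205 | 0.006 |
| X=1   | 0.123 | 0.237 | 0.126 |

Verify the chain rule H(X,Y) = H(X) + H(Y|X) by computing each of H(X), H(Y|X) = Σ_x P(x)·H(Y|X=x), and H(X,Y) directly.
H(X) = 0.9994 bits, H(Y|X) = 1.2762 bits, H(X,Y) = 2.2756 bits

Marginal of X (row sums):
  P(X=0) = 0.303 + 0.205 + 0.006 = 0.514
  P(X=1) = 0.123 + 0.237 + 0.126 = 0.486
H(X) = -[0.514·log₂(0.514) + 0.486·log₂(0.486)]
  = 0.49352 + 0.50591 = 0.9994 bits

H(Y|X) = Σ_x P(x)·H(Y|X=x):
  X=0: P(X=0) = 0.514, P(Y|X=0) = (303/514, 205/514, 3/257) → H(Y|X=0) = 1.05332
  X=1: P(X=1) = 0.486, P(Y|X=1) = (41/162, 79/162, 7/27) → H(Y|X=1) = 1.51185
H(Y|X) = 0.514·1.05332 + 0.486·1.51185 = 1.2762 bits

H(X,Y) = -Σ_{x,y} P(x,y) log₂ P(x,y). Per-cell terms -P(x,y)·log₂P(x,y):
  X=0: 0.52195, 0.46869, 0.04428
  X=1: 0.37186, 0.49226, 0.37655
Sum of the 6 terms: H(X,Y) = 2.2756 bits

Chain rule check:
  H(X) + H(Y|X) = 0.9994 + 1.2762 = 2.2756 bits
  H(X,Y) = 2.2756 bits
✓ Chain rule verified.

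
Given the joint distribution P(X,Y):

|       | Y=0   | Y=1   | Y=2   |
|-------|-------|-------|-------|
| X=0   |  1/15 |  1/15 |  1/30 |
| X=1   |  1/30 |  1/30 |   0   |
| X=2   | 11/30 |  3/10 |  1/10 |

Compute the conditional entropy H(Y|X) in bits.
1.4105 bits

H(Y|X) = H(X,Y) - H(X)

H(X,Y) = -Σ_{x,y} P(x,y) log₂ P(x,y). Per-cell terms -P(x,y)·log₂P(x,y):
  X=0: 0.2604594, 0.2604594, 0.1635630
  X=1: 0.1635630, 0.1635630, 0.0000000
  X=2: 0.5307350, 0.5210897, 0.3321928
  (cells with P = 0 contribute 0)
Sum of the 9 terms: H(X,Y) = 2.395625 bits

Marginal of X (row sums):
  P(X=0) = 1/15 + 1/15 + 1/30 = 1/6
  P(X=1) = 1/30 + 1/30 + 0 = 1/15
  P(X=2) = 11/30 + 3/10 + 1/10 = 23/30
H(X) = -[(1/6)·log₂(1/6) + (1/15)·log₂(1/15) + (23/30)·log₂(23/30)]
  = 0.4308271 + 0.2604594 + 0.2938853 = 0.985172 bits

H(Y|X) = H(X,Y) - H(X) = 2.395625 - 0.985172 = 1.4105 bits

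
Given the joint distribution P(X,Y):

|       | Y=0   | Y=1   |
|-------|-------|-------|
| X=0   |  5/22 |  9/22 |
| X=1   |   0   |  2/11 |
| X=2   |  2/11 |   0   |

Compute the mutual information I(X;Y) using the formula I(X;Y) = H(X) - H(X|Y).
0.3777 bits

I(X;Y) = H(X) - H(X|Y)

Marginal of X (row sums):
  P(X=0) = 5/22 + 9/22 = 7/11
  P(X=1) = 0 + 2/11 = 2/11
  P(X=2) = 2/11 + 0 = 2/11
H(X) = -[(7/11)·log₂(7/11) + (2/11)·log₂(2/11) + (2/11)·log₂(2/11)]
  = 0.41496 + 0.44717 + 0.44717 = 1.30930 bits

Marginal of Y (column sums):
  P(Y=0) = 5/22 + 0 + 2/11 = 9/22
  P(Y=1) = 9/22 + 2/11 + 0 = 13/22
H(X|Y) = Σ_y P(y)·H(X|Y=y):
  Y=0: P(Y=0) = 9/22, P(X|Y=0) = (5/9, 0, 4/9) → H(X|Y=0) = 0.99108
  Y=1: P(Y=1) = 13/22, P(X|Y=1) = (9/13, 4/13, 0) → H(X|Y=1) = 0.89049
H(X|Y) = (9/22)·0.99108 + (13/22)·0.89049 = 0.93164 bits

I(X;Y) = H(X) - H(X|Y) = 1.30930 - 0.93164 = 0.3777 bits

Cross-check via I(X;Y) = H(X) + H(Y) - H(X,Y): computing H(Y) from the column sums and H(X,Y) from the 6 cells in the same way gives H(Y) = 0.97602 bits and H(X,Y) = 1.90766 bits, so
I(X;Y) = 1.30930 + 0.97602 - 1.90766 = 0.3777 bits ✓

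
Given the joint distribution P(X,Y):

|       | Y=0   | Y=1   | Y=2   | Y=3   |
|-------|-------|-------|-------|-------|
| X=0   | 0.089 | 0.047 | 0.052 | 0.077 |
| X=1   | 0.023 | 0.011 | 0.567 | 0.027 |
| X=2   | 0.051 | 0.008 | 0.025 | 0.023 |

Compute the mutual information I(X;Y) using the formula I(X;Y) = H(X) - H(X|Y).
0.3875 bits

I(X;Y) = H(X) - H(X|Y)

Marginal of X (row sums):
  P(X=0) = 0.089 + 0.047 + 0.052 + 0.077 = 0.265
  P(X=1) = 0.023 + 0.011 + 0.567 + 0.027 = 0.628
  P(X=2) = 0.051 + 0.008 + 0.025 + 0.023 = 0.107
H(X) = -[0.265·log₂(0.265) + 0.628·log₂(0.628) + 0.107·log₂(0.107)]
  = 0.5077 + 0.4215 + 0.3450 = 1.2742 bits

Marginal of Y (column sums):
  P(Y=0) = 0.089 + 0.023 + 0.051 = 0.163
  P(Y=1) = 0.047 + 0.011 + 0.008 = 0.066
  P(Y=2) = 0.052 + 0.567 + 0.025 = 0.644
  P(Y=3) = 0.077 + 0.027 + 0.023 = 0.127
H(X|Y) = Σ_y P(y)·H(X|Y=y):
  Y=0: P(Y=0) = 0.163, P(X|Y=0) = (89/163, 23/163, 51/163) → H(X|Y=0) = 1.3998
  Y=1: P(Y=1) = 0.066, P(X|Y=1) = (47/66, 1/6, 4/33) → H(X|Y=1) = 1.1486
  Y=2: P(Y=2) = 0.644, P(X|Y=2) = (13/161, 81/92, 25/644) → H(X|Y=2) = 0.6368
  Y=3: P(Y=3) = 0.127, P(X|Y=3) = (77/127, 27/127, 23/127) → H(X|Y=3) = 1.3590
H(X|Y) = 0.163·1.3998 + 0.066·1.1486 + 0.644·0.6368 + 0.127·1.3590 = 0.8867 bits

I(X;Y) = H(X) - H(X|Y) = 1.2742 - 0.8867 = 0.3875 bits

Cross-check via I(X;Y) = H(X) + H(Y) - H(X,Y): computing H(Y) from the column sums and H(X,Y) from the 12 cells in the same way gives H(Y) = 1.4723 bits and H(X,Y) = 2.3590 bits, so
I(X;Y) = 1.2742 + 1.4723 - 2.3590 = 0.3875 bits ✓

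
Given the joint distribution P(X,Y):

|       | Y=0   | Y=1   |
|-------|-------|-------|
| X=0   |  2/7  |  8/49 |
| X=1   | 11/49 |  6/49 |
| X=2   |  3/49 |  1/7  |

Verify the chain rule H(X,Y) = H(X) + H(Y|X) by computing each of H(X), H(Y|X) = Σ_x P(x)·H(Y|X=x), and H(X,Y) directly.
H(X) = 1.5165 bits, H(Y|X) = 0.9294 bits, H(X,Y) = 2.4459 bits

Marginal of X (row sums):
  P(X=0) = 2/7 + 8/49 = 22/49
  P(X=1) = 11/49 + 6/49 = 17/49
  P(X=2) = 3/49 + 1/7 = 10/49
H(X) = -[(22/49)·log₂(22/49) + (17/49)·log₂(17/49) + (10/49)·log₂(10/49)]
  = 0.5187 + 0.5299 + 0.4679 = 1.5165 bits

H(Y|X) = Σ_x P(x)·H(Y|X=x):
  X=0: P(X=0) = 22/49, P(Y|X=0) = (7/11, 4/11) → H(Y|X=0) = 0.9457
  X=1: P(X=1) = 17/49, P(Y|X=1) = (11/17, 6/17) → H(Y|X=1) = 0.9367
  X=2: P(X=2) = 10/49, P(Y|X=2) = (3/10, 7/10) → H(Y|X=2) = 0.8813
H(Y|X) = (22/49)·0.9457 + (17/49)·0.9367 + (10/49)·0.8813 = 0.9294 bits

H(X,Y) = -Σ_{x,y} P(x,y) log₂ P(x,y). Per-cell terms -P(x,y)·log₂P(x,y):
  X=0: 0.5164, 0.4269
  X=1: 0.4838, 0.3710
  X=2: 0.2467, 0.4011
Sum of the 6 terms: H(X,Y) = 2.4459 bits

Chain rule check:
  H(X) + H(Y|X) = 1.5165 + 0.9294 = 2.4459 bits
  H(X,Y) = 2.4459 bits
✓ Chain rule verified.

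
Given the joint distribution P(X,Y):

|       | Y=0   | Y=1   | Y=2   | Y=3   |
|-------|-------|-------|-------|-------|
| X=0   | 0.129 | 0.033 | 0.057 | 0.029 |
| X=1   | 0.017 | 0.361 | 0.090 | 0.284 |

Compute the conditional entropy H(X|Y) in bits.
0.5204 bits

H(X|Y) = H(X,Y) - H(Y)

H(X,Y) = -Σ_{x,y} P(x,y) log₂ P(x,y). Per-cell terms -P(x,y)·log₂P(x,y):
  X=0: 0.381138, 0.162406, 0.235575, 0.148126
  X=1: 0.099931, 0.530644, 0.312654, 0.515755
Sum of the 8 terms: H(X,Y) = 2.38623 bits

Marginal of Y (column sums):
  P(Y=0) = 0.129 + 0.017 = 0.146
  P(Y=1) = 0.033 + 0.361 = 0.394
  P(Y=2) = 0.057 + 0.090 = 0.147
  P(Y=3) = 0.029 + 0.284 = 0.313
H(Y) = -[0.146·log₂(0.146) + 0.394·log₂(0.394) + 0.147·log₂(0.147) + 0.313·log₂(0.313)]
  = 0.405290 + 0.529431 + 0.406618 + 0.524515 = 1.86585 bits

H(X|Y) = H(X,Y) - H(Y) = 2.38623 - 1.86585 = 0.5204 bits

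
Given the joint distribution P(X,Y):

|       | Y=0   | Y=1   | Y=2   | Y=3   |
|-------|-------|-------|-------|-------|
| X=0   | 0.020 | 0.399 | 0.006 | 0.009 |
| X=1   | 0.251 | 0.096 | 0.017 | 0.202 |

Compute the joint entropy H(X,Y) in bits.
2.1384 bits

H(X,Y) = -Σ_{x,y} P(x,y) log₂ P(x,y). Per-cell terms -P(x,y)·log₂P(x,y):
  X=0: 0.11288, 0.52889, 0.04428, 0.06116
  X=1: 0.50055, 0.32456, 0.09993, 0.46613
Sum of the 8 terms: H(X,Y) = 2.1384 bits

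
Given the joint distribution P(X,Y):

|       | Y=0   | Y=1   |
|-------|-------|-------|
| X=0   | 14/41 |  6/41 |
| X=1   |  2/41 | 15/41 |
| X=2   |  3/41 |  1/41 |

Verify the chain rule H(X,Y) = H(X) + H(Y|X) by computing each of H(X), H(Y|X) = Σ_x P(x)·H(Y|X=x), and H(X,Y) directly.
H(X) = 1.3594 bits, H(Y|X) = 0.7257 bits, H(X,Y) = 2.0851 bits

Marginal of X (row sums):
  P(X=0) = 14/41 + 6/41 = 20/41
  P(X=1) = 2/41 + 15/41 = 17/41
  P(X=2) = 3/41 + 1/41 = 4/41
H(X) = -[(20/41)·log₂(20/41) + (17/41)·log₂(17/41) + (4/41)·log₂(4/41)]
  = 0.50518 + 0.52662 + 0.32757 = 1.3594 bits

H(Y|X) = Σ_x P(x)·H(Y|X=x):
  X=0: P(X=0) = 20/41, P(Y|X=0) = (7/10, 3/10) → H(Y|X=0) = 0.88129
  X=1: P(X=1) = 17/41, P(Y|X=1) = (2/17, 15/17) → H(Y|X=1) = 0.52256
  X=2: P(X=2) = 4/41, P(Y|X=2) = (3/4, 1/4) → H(Y|X=2) = 0.81128
H(Y|X) = (20/41)·0.88129 + (17/41)·0.52256 + (4/41)·0.81128 = 0.7257 bits

H(X,Y) = -Σ_{x,y} P(x,y) log₂ P(x,y). Per-cell terms -P(x,y)·log₂P(x,y):
  X=0: 0.52934, 0.40574
  X=1: 0.21256, 0.53073
  X=2: 0.27604, 0.13067
Sum of the 6 terms: H(X,Y) = 2.0851 bits

Chain rule check:
  H(X) + H(Y|X) = 1.3594 + 0.7257 = 2.0851 bits
  H(X,Y) = 2.0851 bits
✓ Chain rule verified.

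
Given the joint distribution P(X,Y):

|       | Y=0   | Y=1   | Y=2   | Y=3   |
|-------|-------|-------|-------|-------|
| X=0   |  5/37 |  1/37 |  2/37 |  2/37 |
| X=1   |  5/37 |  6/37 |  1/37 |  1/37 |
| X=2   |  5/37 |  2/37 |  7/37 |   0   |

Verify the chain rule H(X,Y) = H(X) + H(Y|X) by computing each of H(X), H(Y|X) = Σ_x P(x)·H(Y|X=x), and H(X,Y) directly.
H(X) = 1.5709 bits, H(Y|X) = 1.5848 bits, H(X,Y) = 3.1557 bits

Marginal of X (row sums):
  P(X=0) = 5/37 + 1/37 + 2/37 + 2/37 = 10/37
  P(X=1) = 5/37 + 6/37 + 1/37 + 1/37 = 13/37
  P(X=2) = 5/37 + 2/37 + 7/37 + 0 = 14/37
H(X) = -[(10/37)·log₂(10/37) + (13/37)·log₂(13/37) + (14/37)·log₂(14/37)]
  = 0.510142 + 0.530194 + 0.530524 = 1.5709 bits

H(Y|X) = Σ_x P(x)·H(Y|X=x):
  X=0: P(X=0) = 10/37, P(Y|X=0) = (1/2, 1/10, 1/5, 1/5) → H(Y|X=0) = 1.760964
  X=1: P(X=1) = 13/37, P(Y|X=1) = (5/13, 6/13, 1/13, 1/13) → H(Y|X=1) = 1.614331
  X=2: P(X=2) = 14/37, P(Y|X=2) = (5/14, 1/7, 1/2, 0) → H(Y|X=2) = 1.431560
H(Y|X) = (10/37)·1.760964 + (13/37)·1.614331 + (14/37)·1.431560 = 1.5848 bits

H(X,Y) = -Σ_{x,y} P(x,y) log₂ P(x,y). Per-cell terms -P(x,y)·log₂P(x,y):
  X=0: 0.390206, 0.140796, 0.227538, 0.227538
  X=1: 0.390206, 0.425593, 0.140796, 0.140796
  X=2: 0.390206, 0.227538, 0.454451, 0.000000
  (cells with P = 0 contribute 0)
Sum of the 12 terms: H(X,Y) = 3.1557 bits

Chain rule check:
  H(X) + H(Y|X) = 1.5709 + 1.5848 = 3.1557 bits
  H(X,Y) = 3.1557 bits
✓ Chain rule verified.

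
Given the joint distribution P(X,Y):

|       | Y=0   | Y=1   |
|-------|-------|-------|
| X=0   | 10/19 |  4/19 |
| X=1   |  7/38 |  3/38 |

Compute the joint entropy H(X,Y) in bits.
1.6994 bits

H(X,Y) = -Σ_{x,y} P(x,y) log₂ P(x,y). Per-cell terms -P(x,y)·log₂P(x,y):
  X=0: 0.4874, 0.4732
  X=1: 0.4496, 0.2892
Sum of the 4 terms: H(X,Y) = 1.6994 bits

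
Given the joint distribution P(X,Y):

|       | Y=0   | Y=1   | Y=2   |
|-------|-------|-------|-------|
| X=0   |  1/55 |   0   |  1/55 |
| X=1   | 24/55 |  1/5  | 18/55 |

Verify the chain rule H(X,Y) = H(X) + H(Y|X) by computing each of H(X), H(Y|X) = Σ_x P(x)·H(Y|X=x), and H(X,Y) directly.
H(X) = 0.2254 bits, H(Y|X) = 1.4987 bits, H(X,Y) = 1.7241 bits

Marginal of X (row sums):
  P(X=0) = 1/55 + 0 + 1/55 = 2/55
  P(X=1) = 24/55 + 1/5 + 18/55 = 53/55
H(X) = -[(2/55)·log₂(2/55) + (53/55)·log₂(53/55)]
  = 0.1739 + 0.0515 = 0.2254 bits

H(Y|X) = Σ_x P(x)·H(Y|X=x):
  X=0: P(X=0) = 2/55, P(Y|X=0) = (1/2, 0, 1/2) → H(Y|X=0) = 1.0000
  X=1: P(X=1) = 53/55, P(Y|X=1) = (24/53, 11/53, 18/53) → H(Y|X=1) = 1.5175
H(Y|X) = (2/55)·1.0000 + (53/55)·1.5175 = 1.4987 bits

H(X,Y) = -Σ_{x,y} P(x,y) log₂ P(x,y). Per-cell terms -P(x,y)·log₂P(x,y):
  X=0: 0.1051, 0.0000, 0.1051
  X=1: 0.5221, 0.4644, 0.5274
  (cells with P = 0 contribute 0)
Sum of the 6 terms: H(X,Y) = 1.7241 bits

Chain rule check:
  H(X) + H(Y|X) = 0.2254 + 1.4987 = 1.7241 bits
  H(X,Y) = 1.7241 bits
✓ Chain rule verified.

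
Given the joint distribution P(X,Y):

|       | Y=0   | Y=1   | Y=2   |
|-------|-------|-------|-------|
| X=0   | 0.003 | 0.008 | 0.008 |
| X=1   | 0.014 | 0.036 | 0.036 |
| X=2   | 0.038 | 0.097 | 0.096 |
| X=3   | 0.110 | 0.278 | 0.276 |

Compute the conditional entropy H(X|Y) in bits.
1.2936 bits

H(X|Y) = H(X,Y) - H(Y)

H(X,Y) = -Σ_{x,y} P(x,y) log₂ P(x,y). Per-cell terms -P(x,y)·log₂P(x,y):
  X=0: 0.025142, 0.055726, 0.055726
  X=1: 0.086218, 0.172651, 0.172651
  X=2: 0.179279, 0.326490, 0.324559
  X=3: 0.350287, 0.513422, 0.512604
Sum of the 12 terms: H(X,Y) = 2.774755 bits

Marginal of Y (column sums):
  P(Y=0) = 0.003 + 0.014 + 0.038 + 0.110 = 0.165
  P(Y=1) = 0.008 + 0.036 + 0.097 + 0.278 = 0.419
  P(Y=2) = 0.008 + 0.036 + 0.096 + 0.276 = 0.416
H(Y) = -[0.165·log₂(0.165) + 0.419·log₂(0.419) + 0.416·log₂(0.416)]
  = 0.428911 + 0.525836 + 0.526383 = 1.481130 bits

H(X|Y) = H(X,Y) - H(Y) = 2.774755 - 1.481130 = 1.2936 bits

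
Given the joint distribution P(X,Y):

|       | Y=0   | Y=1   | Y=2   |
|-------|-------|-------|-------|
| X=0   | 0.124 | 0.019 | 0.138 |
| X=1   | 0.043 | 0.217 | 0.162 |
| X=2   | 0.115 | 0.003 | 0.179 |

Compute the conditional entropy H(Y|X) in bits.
1.2435 bits

H(Y|X) = H(X,Y) - H(X)

H(X,Y) = -Σ_{x,y} P(x,y) log₂ P(x,y). Per-cell terms -P(x,y)·log₂P(x,y):
  X=0: 0.3734369, 0.1086393, 0.3943019
  X=1: 0.1951993, 0.4783186, 0.4254014
  X=2: 0.3588338, 0.0251425, 0.4442724
Sum of the 9 terms: H(X,Y) = 2.803546 bits

Marginal of X (row sums):
  P(X=0) = 0.124 + 0.019 + 0.138 = 0.281
  P(X=1) = 0.043 + 0.217 + 0.162 = 0.422
  P(X=2) = 0.115 + 0.003 + 0.179 = 0.297
H(X) = -[0.281·log₂(0.281) + 0.422·log₂(0.422) + 0.297·log₂(0.297)]
  = 0.5146116 + 0.5252571 + 0.5201852 = 1.560054 bits

H(Y|X) = H(X,Y) - H(X) = 2.803546 - 1.560054 = 1.2435 bits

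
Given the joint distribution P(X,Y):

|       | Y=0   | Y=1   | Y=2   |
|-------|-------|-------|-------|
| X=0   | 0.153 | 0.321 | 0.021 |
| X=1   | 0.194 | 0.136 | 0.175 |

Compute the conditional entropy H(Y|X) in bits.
1.3482 bits

H(Y|X) = H(X,Y) - H(X)

H(X,Y) = -Σ_{x,y} P(x,y) log₂ P(x,y). Per-cell terms -P(x,y)·log₂P(x,y):
  X=0: 0.41438, 0.52623, 0.11704
  X=1: 0.45898, 0.39145, 0.44005
Sum of the 6 terms: H(X,Y) = 2.3481 bits

Marginal of X (row sums):
  P(X=0) = 0.153 + 0.321 + 0.021 = 0.495
  P(X=1) = 0.194 + 0.136 + 0.175 = 0.505
H(X) = -[0.495·log₂(0.495) + 0.505·log₂(0.505)]
  = 0.50218 + 0.49775 = 0.9999 bits

H(Y|X) = H(X,Y) - H(X) = 2.3481 - 0.9999 = 1.3482 bits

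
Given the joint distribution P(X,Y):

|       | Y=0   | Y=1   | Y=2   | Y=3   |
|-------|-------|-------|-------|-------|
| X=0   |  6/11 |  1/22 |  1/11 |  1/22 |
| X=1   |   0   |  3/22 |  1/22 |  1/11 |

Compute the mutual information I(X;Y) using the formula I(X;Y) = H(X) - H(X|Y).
0.4474 bits

I(X;Y) = H(X) - H(X|Y)

Marginal of X (row sums):
  P(X=0) = 6/11 + 1/22 + 1/11 + 1/22 = 8/11
  P(X=1) = 0 + 3/22 + 1/22 + 1/11 = 3/11
H(X) = -[(8/11)·log₂(8/11) + (3/11)·log₂(3/11)]
  = 0.33413 + 0.51122 = 0.84535 bits

Marginal of Y (column sums):
  P(Y=0) = 6/11 + 0 = 6/11
  P(Y=1) = 1/22 + 3/22 = 2/11
  P(Y=2) = 1/11 + 1/22 = 3/22
  P(Y=3) = 1/22 + 1/11 = 3/22
H(X|Y) = Σ_y P(y)·H(X|Y=y):
  Y=0: P(Y=0) = 6/11, P(X|Y=0) = (1, 0) → H(X|Y=0) = 0.00000
  Y=1: P(Y=1) = 2/11, P(X|Y=1) = (1/4, 3/4) → H(X|Y=1) = 0.81128
  Y=2: P(Y=2) = 3/22, P(X|Y=2) = (2/3, 1/3) → H(X|Y=2) = 0.91830
  Y=3: P(Y=3) = 3/22, P(X|Y=3) = (1/3, 2/3) → H(X|Y=3) = 0.91830
H(X|Y) = (6/11)·0.00000 + (2/11)·0.81128 + (3/22)·0.91830 + (3/22)·0.91830 = 0.39795 bits

I(X;Y) = H(X) - H(X|Y) = 0.84535 - 0.39795 = 0.4474 bits

Cross-check via I(X;Y) = H(X) + H(Y) - H(X,Y): computing H(Y) from the column sums and H(X,Y) from the 8 cells in the same way gives H(Y) = 1.70810 bits and H(X,Y) = 2.10605 bits, so
I(X;Y) = 0.84535 + 1.70810 - 2.10605 = 0.4474 bits ✓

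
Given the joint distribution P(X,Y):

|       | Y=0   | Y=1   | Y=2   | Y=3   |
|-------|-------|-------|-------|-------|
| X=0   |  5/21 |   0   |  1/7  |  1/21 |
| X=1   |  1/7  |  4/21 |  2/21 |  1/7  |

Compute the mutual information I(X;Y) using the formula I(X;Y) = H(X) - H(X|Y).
0.2359 bits

I(X;Y) = H(X) - H(X|Y)

Marginal of X (row sums):
  P(X=0) = 5/21 + 0 + 1/7 + 1/21 = 3/7
  P(X=1) = 1/7 + 4/21 + 2/21 + 1/7 = 4/7
H(X) = -[(3/7)·log₂(3/7) + (4/7)·log₂(4/7)]
  = 0.5239 + 0.4613 = 0.9852 bits

Marginal of Y (column sums):
  P(Y=0) = 5/21 + 1/7 = 8/21
  P(Y=1) = 0 + 4/21 = 4/21
  P(Y=2) = 1/7 + 2/21 = 5/21
  P(Y=3) = 1/21 + 1/7 = 4/21
H(X|Y) = Σ_y P(y)·H(X|Y=y):
  Y=0: P(Y=0) = 8/21, P(X|Y=0) = (5/8, 3/8) → H(X|Y=0) = 0.9544
  Y=1: P(Y=1) = 4/21, P(X|Y=1) = (0, 1) → H(X|Y=1) = 0.0000
  Y=2: P(Y=2) = 5/21, P(X|Y=2) = (3/5, 2/5) → H(X|Y=2) = 0.9710
  Y=3: P(Y=3) = 4/21, P(X|Y=3) = (1/4, 3/4) → H(X|Y=3) = 0.8113
H(X|Y) = (8/21)·0.9544 + (4/21)·0.0000 + (5/21)·0.9710 + (4/21)·0.8113 = 0.7493 bits

I(X;Y) = H(X) - H(X|Y) = 0.9852 - 0.7493 = 0.2359 bits

Cross-check via I(X;Y) = H(X) + H(Y) - H(X,Y): computing H(Y) from the column sums and H(X,Y) from the 8 cells in the same way gives H(Y) = 1.9347 bits and H(X,Y) = 2.6840 bits, so
I(X;Y) = 0.9852 + 1.9347 - 2.6840 = 0.2359 bits ✓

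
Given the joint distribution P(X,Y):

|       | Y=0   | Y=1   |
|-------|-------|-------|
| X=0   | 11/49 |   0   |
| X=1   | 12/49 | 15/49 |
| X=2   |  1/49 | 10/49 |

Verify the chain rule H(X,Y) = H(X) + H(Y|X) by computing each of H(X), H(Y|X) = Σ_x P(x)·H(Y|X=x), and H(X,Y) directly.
H(X) = 1.4415 bits, H(Y|X) = 0.6448 bits, H(X,Y) = 2.0862 bits

Marginal of X (row sums):
  P(X=0) = 11/49 + 0 = 11/49
  P(X=1) = 12/49 + 15/49 = 27/49
  P(X=2) = 1/49 + 10/49 = 11/49
H(X) = -[(11/49)·log₂(11/49) + (27/49)·log₂(27/49) + (11/49)·log₂(11/49)]
  = 0.48384 + 0.47378 + 0.48384 = 1.4415 bits

H(Y|X) = Σ_x P(x)·H(Y|X=x):
  X=0: P(X=0) = 11/49, P(Y|X=0) = (1, 0) → H(Y|X=0) = 0.00000
  X=1: P(X=1) = 27/49, P(Y|X=1) = (4/9, 5/9) → H(Y|X=1) = 0.99108
  X=2: P(X=2) = 11/49, P(Y|X=2) = (1/11, 10/11) → H(Y|X=2) = 0.43950
H(Y|X) = (11/49)·0.00000 + (27/49)·0.99108 + (11/49)·0.43950 = 0.6448 bits

H(X,Y) = -Σ_{x,y} P(x,y) log₂ P(x,y). Per-cell terms -P(x,y)·log₂P(x,y):
  X=0: 0.48384, 0.00000
  X=1: 0.49708, 0.52280
  X=2: 0.11459, 0.46791
  (cells with P = 0 contribute 0)
Sum of the 6 terms: H(X,Y) = 2.0862 bits

Chain rule check:
  H(X) + H(Y|X) = 1.4415 + 0.6448 = 2.0863 bits
  H(X,Y) = 2.0862 bits
✓ Chain rule verified (Δ = 0.0001 is 4-dp rounding noise: each of the three values was rounded independently).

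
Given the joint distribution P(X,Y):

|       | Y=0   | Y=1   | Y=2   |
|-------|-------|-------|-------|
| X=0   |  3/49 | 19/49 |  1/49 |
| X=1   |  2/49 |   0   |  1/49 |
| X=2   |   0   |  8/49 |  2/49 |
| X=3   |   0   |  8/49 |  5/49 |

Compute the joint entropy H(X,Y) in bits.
2.5724 bits

H(X,Y) = -Σ_{x,y} P(x,y) log₂ P(x,y). Per-cell terms -P(x,y)·log₂P(x,y):
  X=0: 0.24672, 0.52998, 0.11459
  X=1: 0.18836, 0.00000, 0.11459
  X=2: 0.00000, 0.42689, 0.18836
  X=3: 0.00000, 0.42689, 0.33600
  (cells with P = 0 contribute 0)
Sum of the 12 terms: H(X,Y) = 2.5724 bits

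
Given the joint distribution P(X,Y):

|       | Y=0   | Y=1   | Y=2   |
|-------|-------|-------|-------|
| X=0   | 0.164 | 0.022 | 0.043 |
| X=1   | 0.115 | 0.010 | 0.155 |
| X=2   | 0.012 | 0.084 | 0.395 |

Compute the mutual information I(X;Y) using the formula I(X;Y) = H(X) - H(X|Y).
0.3386 bits

I(X;Y) = H(X) - H(X|Y)

Marginal of X (row sums):
  P(X=0) = 0.164 + 0.022 + 0.043 = 0.229
  P(X=1) = 0.115 + 0.010 + 0.155 = 0.280
  P(X=2) = 0.012 + 0.084 + 0.395 = 0.491
H(X) = -[0.229·log₂(0.229) + 0.280·log₂(0.280) + 0.491·log₂(0.491)]
  = 0.4870 + 0.5142 + 0.5039 = 1.5051 bits

Marginal of Y (column sums):
  P(Y=0) = 0.164 + 0.115 + 0.012 = 0.291
  P(Y=1) = 0.022 + 0.010 + 0.084 = 0.116
  P(Y=2) = 0.043 + 0.155 + 0.395 = 0.593
H(X|Y) = Σ_y P(y)·H(X|Y=y):
  Y=0: P(Y=0) = 0.291, P(X|Y=0) = (164/291, 115/291, 4/97) → H(X|Y=0) = 1.1853
  Y=1: P(Y=1) = 0.116, P(X|Y=1) = (11/58, 5/58, 21/29) → H(X|Y=1) = 1.0969
  Y=2: P(Y=2) = 0.593, P(X|Y=2) = (43/593, 155/593, 395/593) → H(X|Y=2) = 1.1709
H(X|Y) = 0.291·1.1853 + 0.116·1.0969 + 0.593·1.1709 = 1.1665 bits

I(X;Y) = H(X) - H(X|Y) = 1.5051 - 1.1665 = 0.3386 bits

Cross-check via I(X;Y) = H(X) + H(Y) - H(X,Y): computing H(Y) from the column sums and H(X,Y) from the 9 cells in the same way gives H(Y) = 1.3258 bits and H(X,Y) = 2.4923 bits, so
I(X;Y) = 1.5051 + 1.3258 - 2.4923 = 0.3386 bits ✓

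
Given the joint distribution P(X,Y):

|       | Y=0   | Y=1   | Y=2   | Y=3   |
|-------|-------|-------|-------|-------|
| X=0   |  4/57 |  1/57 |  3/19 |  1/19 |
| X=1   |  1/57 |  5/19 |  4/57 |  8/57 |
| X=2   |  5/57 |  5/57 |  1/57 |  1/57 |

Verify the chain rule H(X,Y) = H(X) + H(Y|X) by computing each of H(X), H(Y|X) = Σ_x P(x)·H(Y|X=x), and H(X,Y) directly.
H(X) = 1.4976 bits, H(Y|X) = 1.6141 bits, H(X,Y) = 3.1117 bits

Marginal of X (row sums):
  P(X=0) = 4/57 + 1/57 + 3/19 + 1/19 = 17/57
  P(X=1) = 1/57 + 5/19 + 4/57 + 8/57 = 28/57
  P(X=2) = 5/57 + 5/57 + 1/57 + 1/57 = 4/19
H(X) = -[(17/57)·log₂(17/57) + (28/57)·log₂(28/57) + (4/19)·log₂(4/19)]
  = 0.5206 + 0.5038 + 0.4732 = 1.4976 bits

H(Y|X) = Σ_x P(x)·H(Y|X=x):
  X=0: P(X=0) = 17/57, P(Y|X=0) = (4/17, 1/17, 9/17, 3/17) → H(Y|X=0) = 1.6590
  X=1: P(X=1) = 28/57, P(Y|X=1) = (1/28, 15/28, 1/7, 2/7) → H(Y|X=1) = 1.5715
  X=2: P(X=2) = 4/19, P(Y|X=2) = (5/12, 5/12, 1/12, 1/12) → H(Y|X=2) = 1.6500
H(Y|X) = (17/57)·1.6590 + (28/57)·1.5715 + (4/19)·1.6500 = 1.6141 bits

H(X,Y) = -Σ_{x,y} P(x,y) log₂ P(x,y). Per-cell terms -P(x,y)·log₂P(x,y):
  X=0: 0.2690, 0.1023, 0.4205, 0.2236
  X=1: 0.1023, 0.5068, 0.2690, 0.3976
  X=2: 0.3080, 0.3080, 0.1023, 0.1023
Sum of the 12 terms: H(X,Y) = 3.1117 bits

Chain rule check:
  H(X) + H(Y|X) = 1.4976 + 1.6141 = 3.1117 bits
  H(X,Y) = 3.1117 bits
✓ Chain rule verified.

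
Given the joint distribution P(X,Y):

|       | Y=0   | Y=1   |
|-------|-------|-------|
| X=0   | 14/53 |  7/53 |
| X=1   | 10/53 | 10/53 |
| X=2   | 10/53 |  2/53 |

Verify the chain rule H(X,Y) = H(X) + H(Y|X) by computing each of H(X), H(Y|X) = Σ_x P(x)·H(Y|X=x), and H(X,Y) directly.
H(X) = 1.5450 bits, H(Y|X) = 0.8884 bits, H(X,Y) = 2.4333 bits

Marginal of X (row sums):
  P(X=0) = 14/53 + 7/53 = 21/53
  P(X=1) = 10/53 + 10/53 = 20/53
  P(X=2) = 10/53 + 2/53 = 12/53
H(X) = -[(21/53)·log₂(21/53) + (20/53)·log₂(20/53) + (12/53)·log₂(12/53)]
  = 0.529201 + 0.530563 + 0.485198 = 1.5450 bits

H(Y|X) = Σ_x P(x)·H(Y|X=x):
  X=0: P(X=0) = 21/53, P(Y|X=0) = (2/3, 1/3) → H(Y|X=0) = 0.918296
  X=1: P(X=1) = 20/53, P(Y|X=1) = (1/2, 1/2) → H(Y|X=1) = 1.000000
  X=2: P(X=2) = 12/53, P(Y|X=2) = (5/6, 1/6) → H(Y|X=2) = 0.650022
H(Y|X) = (21/53)·0.918296 + (20/53)·1.000000 + (12/53)·0.650022 = 0.8884 bits

H(X,Y) = -Σ_{x,y} P(x,y) log₂ P(x,y). Per-cell terms -P(x,y)·log₂P(x,y):
  X=0: 0.507319, 0.385735
  X=1: 0.453961, 0.453961
  X=2: 0.453961, 0.178412
Sum of the 6 terms: H(X,Y) = 2.4333 bits

Chain rule check:
  H(X) + H(Y|X) = 1.5450 + 0.8884 = 2.4334 bits
  H(X,Y) = 2.4333 bits
✓ Chain rule verified (Δ = 0.0001 is 4-dp rounding noise: each of the three values was rounded independently).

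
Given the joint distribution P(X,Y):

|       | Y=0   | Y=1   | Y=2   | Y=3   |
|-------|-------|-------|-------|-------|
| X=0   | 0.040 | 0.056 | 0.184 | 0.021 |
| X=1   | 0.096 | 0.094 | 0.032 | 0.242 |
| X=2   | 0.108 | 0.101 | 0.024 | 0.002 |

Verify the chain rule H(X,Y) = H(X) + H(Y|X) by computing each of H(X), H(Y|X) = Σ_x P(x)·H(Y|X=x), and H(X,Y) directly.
H(X) = 1.5264 bits, H(Y|X) = 1.5860 bits, H(X,Y) = 3.1124 bits

Marginal of X (row sums):
  P(X=0) = 0.040 + 0.056 + 0.184 + 0.021 = 0.301
  P(X=1) = 0.096 + 0.094 + 0.032 + 0.242 = 0.464
  P(X=2) = 0.108 + 0.101 + 0.024 + 0.002 = 0.235
H(X) = -[0.301·log₂(0.301) + 0.464·log₂(0.464) + 0.235·log₂(0.235)]
  = 0.52138 + 0.51402 + 0.49098 = 1.5264 bits

H(Y|X) = Σ_x P(x)·H(Y|X=x):
  X=0: P(X=0) = 0.301, P(Y|X=0) = (40/301, 8/43, 184/301, 3/43) → H(Y|X=0) = 1.54039
  X=1: P(X=1) = 0.464, P(Y|X=1) = (6/29, 47/232, 2/29, 121/232) → H(Y|X=1) = 1.69278
  X=2: P(X=2) = 0.235, P(Y|X=2) = (108/235, 101/235, 24/235, 2/235) → H(Y|X=2) = 1.43377
H(Y|X) = 0.301·1.54039 + 0.464·1.69278 + 0.235·1.43377 = 1.5860 bits

H(X,Y) = -Σ_{x,y} P(x,y) log₂ P(x,y). Per-cell terms -P(x,y)·log₂P(x,y):
  X=0: 0.18575, 0.23287, 0.44937, 0.11704
  X=1: 0.32456, 0.32065, 0.15891, 0.49535
  X=2: 0.34678, 0.33406, 0.12914, 0.01793
Sum of the 12 terms: H(X,Y) = 3.1124 bits

Chain rule check:
  H(X) + H(Y|X) = 1.5264 + 1.5860 = 3.1124 bits
  H(X,Y) = 3.1124 bits
✓ Chain rule verified.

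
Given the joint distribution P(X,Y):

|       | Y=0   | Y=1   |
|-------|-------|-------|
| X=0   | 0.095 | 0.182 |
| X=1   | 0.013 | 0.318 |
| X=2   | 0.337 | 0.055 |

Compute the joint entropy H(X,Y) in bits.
2.1360 bits

H(X,Y) = -Σ_{x,y} P(x,y) log₂ P(x,y). Per-cell terms -P(x,y)·log₂P(x,y):
  X=0: 0.32261, 0.44735
  X=1: 0.08145, 0.52562
  X=2: 0.52881, 0.23014
Sum of the 6 terms: H(X,Y) = 2.1360 bits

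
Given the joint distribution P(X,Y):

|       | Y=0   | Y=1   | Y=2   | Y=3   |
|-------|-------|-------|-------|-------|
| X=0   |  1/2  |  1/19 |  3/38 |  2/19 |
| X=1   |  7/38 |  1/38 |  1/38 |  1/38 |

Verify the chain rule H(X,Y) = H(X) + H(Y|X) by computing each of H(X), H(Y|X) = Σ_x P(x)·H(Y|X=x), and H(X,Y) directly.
H(X) = 0.8315 bits, H(Y|X) = 1.3871 bits, H(X,Y) = 2.2185 bits

Marginal of X (row sums):
  P(X=0) = 1/2 + 1/19 + 3/38 + 2/19 = 14/19
  P(X=1) = 7/38 + 1/38 + 1/38 + 1/38 = 5/19
H(X) = -[(14/19)·log₂(14/19) + (5/19)·log₂(5/19)]
  = 0.32463 + 0.50684 = 0.8315 bits

H(Y|X) = Σ_x P(x)·H(Y|X=x):
  X=0: P(X=0) = 14/19, P(Y|X=0) = (19/28, 1/14, 3/28, 1/7) → H(Y|X=0) = 1.39787
  X=1: P(X=1) = 5/19, P(Y|X=1) = (7/10, 1/10, 1/10, 1/10) → H(Y|X=1) = 1.35678
H(Y|X) = (14/19)·1.39787 + (5/19)·1.35678 = 1.3871 bits

H(X,Y) = -Σ_{x,y} P(x,y) log₂ P(x,y). Per-cell terms -P(x,y)·log₂P(x,y):
  X=0: 0.50000, 0.22358, 0.28918, 0.34189
  X=1: 0.44958, 0.13810, 0.13810, 0.13810
Sum of the 8 terms: H(X,Y) = 2.2185 bits

Chain rule check:
  H(X) + H(Y|X) = 0.8315 + 1.3871 = 2.2186 bits
  H(X,Y) = 2.2185 bits
✓ Chain rule verified (Δ = 0.0001 is 4-dp rounding noise: each of the three values was rounded independently).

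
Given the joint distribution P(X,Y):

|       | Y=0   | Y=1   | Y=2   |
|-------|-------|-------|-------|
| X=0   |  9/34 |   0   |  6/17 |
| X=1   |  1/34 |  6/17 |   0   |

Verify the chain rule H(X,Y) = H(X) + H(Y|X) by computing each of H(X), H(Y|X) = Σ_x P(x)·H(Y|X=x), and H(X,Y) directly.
H(X) = 0.9597 bits, H(Y|X) = 0.7581 bits, H(X,Y) = 1.7178 bits

Marginal of X (row sums):
  P(X=0) = 9/34 + 0 + 6/17 = 21/34
  P(X=1) = 1/34 + 6/17 + 0 = 13/34
H(X) = -[(21/34)·log₂(21/34) + (13/34)·log₂(13/34)]
  = 0.4294 + 0.5303 = 0.9597 bits

H(Y|X) = Σ_x P(x)·H(Y|X=x):
  X=0: P(X=0) = 21/34, P(Y|X=0) = (3/7, 0, 4/7) → H(Y|X=0) = 0.9852
  X=1: P(X=1) = 13/34, P(Y|X=1) = (1/13, 12/13, 0) → H(Y|X=1) = 0.3912
H(Y|X) = (21/34)·0.9852 + (13/34)·0.3912 = 0.7581 bits

H(X,Y) = -Σ_{x,y} P(x,y) log₂ P(x,y). Per-cell terms -P(x,y)·log₂P(x,y):
  X=0: 0.5076, 0.0000, 0.5303
  X=1: 0.1496, 0.5303, 0.0000
  (cells with P = 0 contribute 0)
Sum of the 6 terms: H(X,Y) = 1.7178 bits

Chain rule check:
  H(X) + H(Y|X) = 0.9597 + 0.7581 = 1.7178 bits
  H(X,Y) = 1.7178 bits
✓ Chain rule verified.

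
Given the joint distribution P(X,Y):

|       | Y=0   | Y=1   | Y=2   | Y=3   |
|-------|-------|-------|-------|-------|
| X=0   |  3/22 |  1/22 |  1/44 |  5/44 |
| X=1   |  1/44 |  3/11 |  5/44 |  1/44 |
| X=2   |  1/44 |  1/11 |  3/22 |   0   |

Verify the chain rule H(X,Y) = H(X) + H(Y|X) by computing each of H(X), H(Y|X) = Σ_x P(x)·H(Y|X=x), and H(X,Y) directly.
H(X) = 1.5488 bits, H(Y|X) = 1.4729 bits, H(X,Y) = 3.0217 bits

Marginal of X (row sums):
  P(X=0) = 3/22 + 1/22 + 1/44 + 5/44 = 7/22
  P(X=1) = 1/44 + 3/11 + 5/44 + 1/44 = 19/44
  P(X=2) = 1/44 + 1/11 + 3/22 + 0 = 1/4
H(X) = -[(7/22)·log₂(7/22) + (19/44)·log₂(19/44) + (1/4)·log₂(1/4)]
  = 0.52566 + 0.52315 + 0.50000 = 1.5488 bits

H(Y|X) = Σ_x P(x)·H(Y|X=x):
  X=0: P(X=0) = 7/22, P(Y|X=0) = (3/7, 1/7, 1/14, 5/14) → H(Y|X=0) = 1.72740
  X=1: P(X=1) = 19/44, P(Y|X=1) = (1/19, 12/19, 5/19, 1/19) → H(Y|X=1) = 1.37271
  X=2: P(X=2) = 1/4, P(Y|X=2) = (1/11, 4/11, 6/11, 0) → H(Y|X=2) = 1.32218
H(Y|X) = (7/22)·1.72740 + (19/44)·1.37271 + (1/4)·1.32218 = 1.4729 bits

H(X,Y) = -Σ_{x,y} P(x,y) log₂ P(x,y). Per-cell terms -P(x,y)·log₂P(x,y):
  X=0: 0.39197, 0.20270, 0.12408, 0.35653
  X=1: 0.12408, 0.51122, 0.35653, 0.12408
  X=2: 0.12408, 0.31449, 0.39197, 0.00000
  (cells with P = 0 contribute 0)
Sum of the 12 terms: H(X,Y) = 3.0217 bits

Chain rule check:
  H(X) + H(Y|X) = 1.5488 + 1.4729 = 3.0217 bits
  H(X,Y) = 3.0217 bits
✓ Chain rule verified.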